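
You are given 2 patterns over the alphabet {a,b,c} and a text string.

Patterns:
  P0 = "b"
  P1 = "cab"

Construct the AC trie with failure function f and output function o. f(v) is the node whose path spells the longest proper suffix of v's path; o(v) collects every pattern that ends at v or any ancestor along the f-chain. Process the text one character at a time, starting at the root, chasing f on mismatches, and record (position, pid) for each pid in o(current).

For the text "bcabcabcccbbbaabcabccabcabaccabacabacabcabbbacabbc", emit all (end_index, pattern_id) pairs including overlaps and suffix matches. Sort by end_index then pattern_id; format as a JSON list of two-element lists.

Construct AC machine:
Trie nodes:
  n0 'ε': b→1 c→2
  n1 'b': ·  ←P0
  n2 'c': a→3
  n3 'ca': b→4
  n4 'cab': ·  ←P1

Failure links (BFS by depth):
  n1('b'): parent n0 fail=0; on 'b' 0 → fail=0;  out {0}∪∅={0}
  n2('c'): parent n0 fail=0; on 'c' 0 → fail=0;  out ∅∪∅=∅
  n3('ca'): parent n2 fail=0; on 'a' 0 → fail=0;  out ∅∪∅=∅
  n4('cab'): parent n3 fail=0; on 'b' 0 → fail=1;  out {1}∪{0}={0,1}

Run:
i=0 'b': node 0→1  emit P0@[0:0]
i=1 'c': node 1→2 (fail-walked)
i=2 'a': node 2→3
i=3 'b': node 3→4  emit P0@[3:3],P1@[1:3]
i=4 'c': node 4→2 (fail-walked)
i=5 'a': node 2→3
i=6 'b': node 3→4  emit P0@[6:6],P1@[4:6]
i=7 'c': node 4→2 (fail-walked)
i=8 'c': node 2→2 (fail-walked)
i=9 'c': node 2→2 (fail-walked)
i=10 'b': node 2→1 (fail-walked)  emit P0@[10:10]
i=11 'b': node 1→1 (fail-walked)  emit P0@[11:11]
i=12 'b': node 1→1 (fail-walked)  emit P0@[12:12]
i=13 'a': node 1→0 (fail-walked)
i=14 'a': node 0→0
i=15 'b': node 0→1  emit P0@[15:15]
i=16 'c': node 1→2 (fail-walked)
i=17 'a': node 2→3
i=18 'b': node 3→4  emit P0@[18:18],P1@[16:18]
i=19 'c': node 4→2 (fail-walked)
i=20 'c': node 2→2 (fail-walked)
i=21 'a': node 2→3
i=22 'b': node 3→4  emit P0@[22:22],P1@[20:22]
i=23 'c': node 4→2 (fail-walked)
i=24 'a': node 2→3
i=25 'b': node 3→4  emit P0@[25:25],P1@[23:25]
i=26 'a': node 4→0 (fail-walked)
i=27 'c': node 0→2
i=28 'c': node 2→2 (fail-walked)
i=29 'a': node 2→3
i=30 'b': node 3→4  emit P0@[30:30],P1@[28:30]
i=31 'a': node 4→0 (fail-walked)
i=32 'c': node 0→2
i=33 'a': node 2→3
i=34 'b': node 3→4  emit P0@[34:34],P1@[32:34]
i=35 'a': node 4→0 (fail-walked)
i=36 'c': node 0→2
i=37 'a': node 2→3
i=38 'b': node 3→4  emit P0@[38:38],P1@[36:38]
i=39 'c': node 4→2 (fail-walked)
i=40 'a': node 2→3
i=41 'b': node 3→4  emit P0@[41:41],P1@[39:41]
i=42 'b': node 4→1 (fail-walked)  emit P0@[42:42]
i=43 'b': node 1→1 (fail-walked)  emit P0@[43:43]
i=44 'a': node 1→0 (fail-walked)
i=45 'c': node 0→2
i=46 'a': node 2→3
i=47 'b': node 3→4  emit P0@[47:47],P1@[45:47]
i=48 'b': node 4→1 (fail-walked)  emit P0@[48:48]
i=49 'c': node 1→2 (fail-walked)

Result: [[0,0],[3,0],[3,1],[6,0],[6,1],[10,0],[11,0],[12,0],[15,0],[18,0],[18,1],[22,0],[22,1],[25,0],[25,1],[30,0],[30,1],[34,0],[34,1],[38,0],[38,1],[41,0],[41,1],[42,0],[43,0],[47,0],[47,1],[48,0]]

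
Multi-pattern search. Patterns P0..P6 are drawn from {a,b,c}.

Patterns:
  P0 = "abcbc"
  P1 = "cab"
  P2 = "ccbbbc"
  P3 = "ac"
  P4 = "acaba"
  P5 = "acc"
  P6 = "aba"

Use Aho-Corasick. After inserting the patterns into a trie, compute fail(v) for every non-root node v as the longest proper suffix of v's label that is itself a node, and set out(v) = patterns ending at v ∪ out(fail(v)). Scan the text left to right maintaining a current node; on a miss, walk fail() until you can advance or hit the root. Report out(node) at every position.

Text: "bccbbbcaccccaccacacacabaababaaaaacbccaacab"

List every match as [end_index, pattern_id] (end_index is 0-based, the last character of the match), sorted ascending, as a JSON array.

Build automaton:
Trie (insert patterns):
  n0 'ε': a→1 c→6
  n1 'a': b→2 c→14
  n2 'ab': a→19 c→3
  n3 'abc': b→4
  n4 'abcb': c→5
  n5 'abcbc': ·  [P0 ends]
  n6 'c': a→7 c→9
  n7 'ca': b→8
  n8 'cab': ·  [P1 ends]
  n9 'cc': b→10
  n10 'ccb': b→11
  n11 'ccbb': b→12
  n12 'ccbbb': c→13
  n13 'ccbbbc': ·  [P2 ends]
  n14 'ac': a→15 c→18  [P3 ends]
  n15 'aca': b→16
  n16 'acab': a→17
  n17 'acaba': ·  [P4 ends]
  n18 'acc': ·  [P5 ends]
  n19 'aba': ·  [P6 ends]

Failure links (BFS by depth):
  n1('a'): parent n0 fail=0; on 'a' 0 → fail=0;  out ∅∪∅=∅
  n6('c'): parent n0 fail=0; on 'c' 0 → fail=0;  out ∅∪∅=∅
  n2('ab'): parent n1 fail=0; on 'b' 0 → fail=0;  out ∅∪∅=∅
  n7('ca'): parent n6 fail=0; on 'a' 0 → fail=1;  out ∅∪∅=∅
  n9('cc'): parent n6 fail=0; on 'c' 0 → fail=6;  out ∅∪∅=∅
  n14('ac'): parent n1 fail=0; on 'c' 0 → fail=6;  out {3}∪∅={3}
  n3('abc'): parent n2 fail=0; on 'c' 0 → fail=6;  out ∅∪∅=∅
  n8('cab'): parent n7 fail=1; on 'b' 1 → fail=2;  out {1}∪∅={1}
  n10('ccb'): parent n9 fail=6; on 'b' 6→0 → fail=0;  out ∅∪∅=∅
  n15('aca'): parent n14 fail=6; on 'a' 6 → fail=7;  out ∅∪∅=∅
  n18('acc'): parent n14 fail=6; on 'c' 6 → fail=9;  out {5}∪∅={5}
  n19('aba'): parent n2 fail=0; on 'a' 0 → fail=1;  out {6}∪∅={6}
  n4('abcb'): parent n3 fail=6; on 'b' 6→0 → fail=0;  out ∅∪∅=∅
  n11('ccbb'): parent n10 fail=0; on 'b' 0 → fail=0;  out ∅∪∅=∅
  n16('acab'): parent n15 fail=7; on 'b' 7 → fail=8;  out ∅∪{1}={1}
  n5('abcbc'): parent n4 fail=0; on 'c' 0 → fail=6;  out {0}∪∅={0}
  n12('ccbbb'): parent n11 fail=0; on 'b' 0 → fail=0;  out ∅∪∅=∅
  n17('acaba'): parent n16 fail=8; on 'a' 8→2 → fail=19;  out {4}∪{6}={4,6}
  n13('ccbbbc'): parent n12 fail=0; on 'c' 0 → fail=6;  out {2}∪∅={2}

Scan:
[0] read 'b'  n0⇒n0
[1] read 'c'  n0⇒n6
[2] read 'c'  n6⇒n9
[3] read 'b'  n9⇒n10
[4] read 'b'  n10⇒n11
[5] read 'b'  n11⇒n12
[6] read 'c'  n12⇒n13  → match P2@[1:6]
[7] read 'a'  n13⇒n7 (fail-walked)
[8] read 'c'  n7⇒n14 (fail-walked)  → match P3@[7:8]
[9] read 'c'  n14⇒n18  → match P5@[7:9]
[10] read 'c'  n18⇒n9 (fail-walked)
[11] read 'c'  n9⇒n9 (fail-walked)
[12] read 'a'  n9⇒n7 (fail-walked)
[13] read 'c'  n7⇒n14 (fail-walked)  → match P3@[12:13]
[14] read 'c'  n14⇒n18  → match P5@[12:14]
[15] read 'a'  n18⇒n7 (fail-walked)
[16] read 'c'  n7⇒n14 (fail-walked)  → match P3@[15:16]
[17] read 'a'  n14⇒n15
[18] read 'c'  n15⇒n14 (fail-walked)  → match P3@[17:18]
[19] read 'a'  n14⇒n15
[20] read 'c'  n15⇒n14 (fail-walked)  → match P3@[19:20]
[21] read 'a'  n14⇒n15
[22] read 'b'  n15⇒n16  → match P1@[20:22]
[23] read 'a'  n16⇒n17  → match P4@[19:23],P6@[21:23]
[24] read 'a'  n17⇒n1 (fail-walked)
[25] read 'b'  n1⇒n2
[26] read 'a'  n2⇒n19  → match P6@[24:26]
[27] read 'b'  n19⇒n2 (fail-walked)
[28] read 'a'  n2⇒n19  → match P6@[26:28]
[29] read 'a'  n19⇒n1 (fail-walked)
[30] read 'a'  n1⇒n1 (fail-walked)
[31] read 'a'  n1⇒n1 (fail-walked)
[32] read 'a'  n1⇒n1 (fail-walked)
[33] read 'c'  n1⇒n14  → match P3@[32:33]
[34] read 'b'  n14⇒n0 (fail-walked)
[35] read 'c'  n0⇒n6
[36] read 'c'  n6⇒n9
[37] read 'a'  n9⇒n7 (fail-walked)
[38] read 'a'  n7⇒n1 (fail-walked)
[39] read 'c'  n1⇒n14  → match P3@[38:39]
[40] read 'a'  n14⇒n15
[41] read 'b'  n15⇒n16  → match P1@[39:41]

Result: [[6,2],[8,3],[9,5],[13,3],[14,5],[16,3],[18,3],[20,3],[22,1],[23,4],[23,6],[26,6],[28,6],[33,3],[39,3],[41,1]]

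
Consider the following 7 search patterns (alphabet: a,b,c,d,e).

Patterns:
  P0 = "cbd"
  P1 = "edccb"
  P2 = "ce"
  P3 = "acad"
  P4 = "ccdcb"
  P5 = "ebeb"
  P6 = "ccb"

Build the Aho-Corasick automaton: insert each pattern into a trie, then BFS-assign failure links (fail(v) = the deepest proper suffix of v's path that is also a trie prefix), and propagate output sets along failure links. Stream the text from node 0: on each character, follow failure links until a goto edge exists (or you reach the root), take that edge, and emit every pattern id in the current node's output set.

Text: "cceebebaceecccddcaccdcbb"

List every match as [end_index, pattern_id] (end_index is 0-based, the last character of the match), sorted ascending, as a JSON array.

Build:
Trie (insert patterns):
  0='ε' goto a→10 c→1 e→4
  1='c' goto b→2 c→14 e→9
  2='cb' goto d→3
  3='cbd' goto ·  ←P0
  4='e' goto b→18 d→5
  5='ed' goto c→6
  6='edc' goto c→7
  7='edcc' goto b→8
  8='edccb' goto ·  ←P1
  9='ce' goto ·  ←P2
  10='a' goto c→11
  11='ac' goto a→12
  12='aca' goto d→13
  13='acad' goto ·  ←P3
  14='cc' goto b→21 d→15
  15='ccd' goto c→16
  16='ccdc' goto b→17
  17='ccdcb' goto ·  ←P4
  18='eb' goto e→19
  19='ebe' goto b→20
  20='ebeb' goto ·  ←P5
  21='ccb' goto ·  ←P6

BFS fail/out derivation:
  n1('c'): parent n0 fail=0; on 'c' 0 → fail=0;  out ∅∪∅=∅
  n4('e'): parent n0 fail=0; on 'e' 0 → fail=0;  out ∅∪∅=∅
  n10('a'): parent n0 fail=0; on 'a' 0 → fail=0;  out ∅∪∅=∅
  n2('cb'): parent n1 fail=0; on 'b' 0 → fail=0;  out ∅∪∅=∅
  n5('ed'): parent n4 fail=0; on 'd' 0 → fail=0;  out ∅∪∅=∅
  n9('ce'): parent n1 fail=0; on 'e' 0 → fail=4;  out {2}∪∅={2}
  n11('ac'): parent n10 fail=0; on 'c' 0 → fail=1;  out ∅∪∅=∅
  n14('cc'): parent n1 fail=0; on 'c' 0 → fail=1;  out ∅∪∅=∅
  n18('eb'): parent n4 fail=0; on 'b' 0 → fail=0;  out ∅∪∅=∅
  n3('cbd'): parent n2 fail=0; on 'd' 0 → fail=0;  out {0}∪∅={0}
  n6('edc'): parent n5 fail=0; on 'c' 0 → fail=1;  out ∅∪∅=∅
  n12('aca'): parent n11 fail=1; on 'a' 1→0 → fail=10;  out ∅∪∅=∅
  n15('ccd'): parent n14 fail=1; on 'd' 1→0 → fail=0;  out ∅∪∅=∅
  n19('ebe'): parent n18 fail=0; on 'e' 0 → fail=4;  out ∅∪∅=∅
  n21('ccb'): parent n14 fail=1; on 'b' 1 → fail=2;  out {6}∪∅={6}
  n7('edcc'): parent n6 fail=1; on 'c' 1 → fail=14;  out ∅∪∅=∅
  n13('acad'): parent n12 fail=10; on 'd' 10→0 → fail=0;  out {3}∪∅={3}
  n16('ccdc'): parent n15 fail=0; on 'c' 0 → fail=1;  out ∅∪∅=∅
  n20('ebeb'): parent n19 fail=4; on 'b' 4 → fail=18;  out {5}∪∅={5}
  n8('edccb'): parent n7 fail=14; on 'b' 14 → fail=21;  out {1}∪{6}={1,6}
  n17('ccdcb'): parent n16 fail=1; on 'b' 1 → fail=2;  out {4}∪∅={4}

Text stream:
pos 0 'c': at 1
pos 1 'c': at 14
pos 2 'e': at 9 (fail-walked)  → match P2@[1:2]
pos 3 'e': at 4 (fail-walked)
pos 4 'b': at 18
pos 5 'e': at 19
pos 6 'b': at 20  → match P5@[3:6]
pos 7 'a': at 10 (fail-walked)
pos 8 'c': at 11
pos 9 'e': at 9 (fail-walked)  → match P2@[8:9]
pos 10 'e': at 4 (fail-walked)
pos 11 'c': at 1 (fail-walked)
pos 12 'c': at 14
pos 13 'c': at 14 (fail-walked)
pos 14 'd': at 15
pos 15 'd': at 0 (fail-walked)
pos 16 'c': at 1
pos 17 'a': at 10 (fail-walked)
pos 18 'c': at 11
pos 19 'c': at 14 (fail-walked)
pos 20 'd': at 15
pos 21 'c': at 16
pos 22 'b': at 17  → match P4@[18:22]
pos 23 'b': at 0 (fail-walked)

All matches (sorted): [[2,2],[6,5],[9,2],[22,4]]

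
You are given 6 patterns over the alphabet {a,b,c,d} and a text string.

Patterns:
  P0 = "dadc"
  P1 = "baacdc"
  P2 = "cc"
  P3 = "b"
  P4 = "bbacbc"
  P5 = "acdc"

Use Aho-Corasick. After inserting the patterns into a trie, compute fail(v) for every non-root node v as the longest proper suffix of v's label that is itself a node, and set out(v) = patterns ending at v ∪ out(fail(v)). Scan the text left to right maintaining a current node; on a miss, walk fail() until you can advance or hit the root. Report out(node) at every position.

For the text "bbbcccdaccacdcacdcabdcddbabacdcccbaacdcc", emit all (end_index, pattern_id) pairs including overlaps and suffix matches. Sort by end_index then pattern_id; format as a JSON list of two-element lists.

Construct AC machine:
Trie (insert patterns):
  n0 'ε': a→18 b→5 c→11 d→1
  n1 'd': a→2
  n2 'da': d→3
  n3 'dad': c→4
  n4 'dadc': ·  [P0 ends]
  n5 'b': a→6 b→13  [P3 ends]
  n6 'ba': a→7
  n7 'baa': c→8
  n8 'baac': d→9
  n9 'baacd': c→10
  n10 'baacdc': ·  [P1 ends]
  n11 'c': c→12
  n12 'cc': ·  [P2 ends]
  n13 'bb': a→14
  n14 'bba': c→15
  n15 'bbac': b→16
  n16 'bbacb': c→17
  n17 'bbacbc': ·  [P4 ends]
  n18 'a': c→19
  n19 'ac': d→20
  n20 'acd': c→21
  n21 'acdc': ·  [P5 ends]

Failure links (BFS by depth):
  n1('d'): parent n0 fail=0; on 'd' 0 → fail=0;  out ∅∪∅=∅
  n5('b'): parent n0 fail=0; on 'b' 0 → fail=0;  out {3}∪∅={3}
  n11('c'): parent n0 fail=0; on 'c' 0 → fail=0;  out ∅∪∅=∅
  n18('a'): parent n0 fail=0; on 'a' 0 → fail=0;  out ∅∪∅=∅
  n2('da'): parent n1 fail=0; on 'a' 0 → fail=18;  out ∅∪∅=∅
  n6('ba'): parent n5 fail=0; on 'a' 0 → fail=18;  out ∅∪∅=∅
  n12('cc'): parent n11 fail=0; on 'c' 0 → fail=11;  out {2}∪∅={2}
  n13('bb'): parent n5 fail=0; on 'b' 0 → fail=5;  out ∅∪{3}={3}
  n19('ac'): parent n18 fail=0; on 'c' 0 → fail=11;  out ∅∪∅=∅
  n3('dad'): parent n2 fail=18; on 'd' 18→0 → fail=1;  out ∅∪∅=∅
  n7('baa'): parent n6 fail=18; on 'a' 18→0 → fail=18;  out ∅∪∅=∅
  n14('bba'): parent n13 fail=5; on 'a' 5 → fail=6;  out ∅∪∅=∅
  n20('acd'): parent n19 fail=11; on 'd' 11→0 → fail=1;  out ∅∪∅=∅
  n4('dadc'): parent n3 fail=1; on 'c' 1→0 → fail=11;  out {0}∪∅={0}
  n8('baac'): parent n7 fail=18; on 'c' 18 → fail=19;  out ∅∪∅=∅
  n15('bbac'): parent n14 fail=6; on 'c' 6→18 → fail=19;  out ∅∪∅=∅
  n21('acdc'): parent n20 fail=1; on 'c' 1→0 → fail=11;  out {5}∪∅={5}
  n9('baacd'): parent n8 fail=19; on 'd' 19 → fail=20;  out ∅∪∅=∅
  n16('bbacb'): parent n15 fail=19; on 'b' 19→11→0 → fail=5;  out ∅∪{3}={3}
  n10('baacdc'): parent n9 fail=20; on 'c' 20 → fail=21;  out {1}∪{5}={1,5}
  n17('bbacbc'): parent n16 fail=5; on 'c' 5→0 → fail=11;  out {4}∪∅={4}

Scan:
i=0 'b': node 0→5  ** P3@[0:0]
i=1 'b': node 5→13  ** P3@[1:1]
i=2 'b': node 13→13 ·f  ** P3@[2:2]
i=3 'c': node 13→11 ·f
i=4 'c': node 11→12  ** P2@[3:4]
i=5 'c': node 12→12 ·f  ** P2@[4:5]
i=6 'd': node 12→1 ·f
i=7 'a': node 1→2
i=8 'c': node 2→19 ·f
i=9 'c': node 19→12 ·f  ** P2@[8:9]
i=10 'a': node 12→18 ·f
i=11 'c': node 18→19
i=12 'd': node 19→20
i=13 'c': node 20→21  ** P5@[10:13]
i=14 'a': node 21→18 ·f
i=15 'c': node 18→19
i=16 'd': node 19→20
i=17 'c': node 20→21  ** P5@[14:17]
i=18 'a': node 21→18 ·f
i=19 'b': node 18→5 ·f  ** P3@[19:19]
i=20 'd': node 5→1 ·f
i=21 'c': node 1→11 ·f
i=22 'd': node 11→1 ·f
i=23 'd': node 1→1 ·f
i=24 'b': node 1→5 ·f  ** P3@[24:24]
i=25 'a': node 5→6
i=26 'b': node 6→5 ·f  ** P3@[26:26]
i=27 'a': node 5→6
i=28 'c': node 6→19 ·f
i=29 'd': node 19→20
i=30 'c': node 20→21  ** P5@[27:30]
i=31 'c': node 21→12 ·f  ** P2@[30:31]
i=32 'c': node 12→12 ·f  ** P2@[31:32]
i=33 'b': node 12→5 ·f  ** P3@[33:33]
i=34 'a': node 5→6
i=35 'a': node 6→7
i=36 'c': node 7→8
i=37 'd': node 8→9
i=38 'c': node 9→10  ** P1@[33:38],P5@[35:38]
i=39 'c': node 10→12 ·f  ** P2@[38:39]

Result: [[0,3],[1,3],[2,3],[4,2],[5,2],[9,2],[13,5],[17,5],[19,3],[24,3],[26,3],[30,5],[31,2],[32,2],[33,3],[38,1],[38,5],[39,2]]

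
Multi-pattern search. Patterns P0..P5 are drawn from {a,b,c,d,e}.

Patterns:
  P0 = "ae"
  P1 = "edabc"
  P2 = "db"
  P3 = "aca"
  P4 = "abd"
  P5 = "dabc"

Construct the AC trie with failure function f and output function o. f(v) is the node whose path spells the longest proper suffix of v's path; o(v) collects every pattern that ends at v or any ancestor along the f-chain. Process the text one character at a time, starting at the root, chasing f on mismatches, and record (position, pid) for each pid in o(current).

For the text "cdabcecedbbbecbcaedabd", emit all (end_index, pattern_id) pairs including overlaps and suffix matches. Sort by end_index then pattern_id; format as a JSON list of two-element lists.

Build:
Trie nodes:
  0='ε' goto a→1 d→8 e→3
  1='a' goto b→12 c→10 e→2
  2='ae' goto ·  ←P0
  3='e' goto d→4
  4='ed' goto a→5
  5='eda' goto b→6
  6='edab' goto c→7
  7='edabc' goto ·  ←P1
  8='d' goto a→14 b→9
  9='db' goto ·  ←P2
  10='ac' goto a→11
  11='aca' goto ·  ←P3
  12='ab' goto d→13
  13='abd' goto ·  ←P4
  14='da' goto b→15
  15='dab' goto c→16
  16='dabc' goto ·  ←P5

BFS fail/out derivation:
  fail(1) 'a': from fail(0)=0 chase 'a': 0 ⇒ 0;  out=∅∪out(0)=∅
  fail(3) 'e': from fail(0)=0 chase 'e': 0 ⇒ 0;  out=∅∪out(0)=∅
  fail(8) 'd': from fail(0)=0 chase 'd': 0 ⇒ 0;  out=∅∪out(0)=∅
  fail(2) 'ae': from fail(1)=0 chase 'e': 0 ⇒ 3;  out={0}∪out(3)={0}
  fail(4) 'ed': from fail(3)=0 chase 'd': 0 ⇒ 8;  out=∅∪out(8)=∅
  fail(9) 'db': from fail(8)=0 chase 'b': 0 ⇒ 0;  out={2}∪out(0)={2}
  fail(10) 'ac': from fail(1)=0 chase 'c': 0 ⇒ 0;  out=∅∪out(0)=∅
  fail(12) 'ab': from fail(1)=0 chase 'b': 0 ⇒ 0;  out=∅∪out(0)=∅
  fail(14) 'da': from fail(8)=0 chase 'a': 0 ⇒ 1;  out=∅∪out(1)=∅
  fail(5) 'eda': from fail(4)=8 chase 'a': 8 ⇒ 14;  out=∅∪out(14)=∅
  fail(11) 'aca': from fail(10)=0 chase 'a': 0 ⇒ 1;  out={3}∪out(1)={3}
  fail(13) 'abd': from fail(12)=0 chase 'd': 0 ⇒ 8;  out={4}∪out(8)={4}
  fail(15) 'dab': from fail(14)=1 chase 'b': 1 ⇒ 12;  out=∅∪out(12)=∅
  fail(6) 'edab': from fail(5)=14 chase 'b': 14 ⇒ 15;  out=∅∪out(15)=∅
  fail(16) 'dabc': from fail(15)=12 chase 'c': 12→0 ⇒ 0;  out={5}∪out(0)={5}
  fail(7) 'edabc': from fail(6)=15 chase 'c': 15 ⇒ 16;  out={1}∪out(16)={1,5}

Run:
i=0 'c': node 0→0
i=1 'd': node 0→8
i=2 'a': node 8→14
i=3 'b': node 14→15
i=4 'c': node 15→16  ** P5@[1:4]
i=5 'e': node 16→3 (fail-walked)
i=6 'c': node 3→0 (fail-walked)
i=7 'e': node 0→3
i=8 'd': node 3→4
i=9 'b': node 4→9 (fail-walked)  ** P2@[8:9]
i=10 'b': node 9→0 (fail-walked)
i=11 'b': node 0→0
i=12 'e': node 0→3
i=13 'c': node 3→0 (fail-walked)
i=14 'b': node 0→0
i=15 'c': node 0→0
i=16 'a': node 0→1
i=17 'e': node 1→2  ** P0@[16:17]
i=18 'd': node 2→4 (fail-walked)
i=19 'a': node 4→5
i=20 'b': node 5→6
i=21 'd': node 6→13 (fail-walked)  ** P4@[19:21]

All matches (sorted): [[4,5],[9,2],[17,0],[21,4]]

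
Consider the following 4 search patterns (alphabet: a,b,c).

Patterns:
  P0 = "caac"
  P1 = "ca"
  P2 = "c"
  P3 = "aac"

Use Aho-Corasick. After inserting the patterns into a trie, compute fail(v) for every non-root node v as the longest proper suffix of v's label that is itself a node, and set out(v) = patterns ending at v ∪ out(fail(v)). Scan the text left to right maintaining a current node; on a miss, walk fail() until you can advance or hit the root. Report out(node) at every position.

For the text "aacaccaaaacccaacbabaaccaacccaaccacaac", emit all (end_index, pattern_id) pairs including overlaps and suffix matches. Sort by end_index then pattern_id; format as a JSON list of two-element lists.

Build:
Trie (insert patterns):
  0='ε' goto a→5 c→1
  1='c' goto a→2  [P2 ends]
  2='ca' goto a→3  [P1 ends]
  3='caa' goto c→4
  4='caac' goto ·  [P0 ends]
  5='a' goto a→6
  6='aa' goto c→7
  7='aac' goto ·  [P3 ends]

BFS fail/out derivation:
  fail(1) 'c': from fail(0)=0 chase 'c': 0 ⇒ 0;  out={2}∪out(0)={2}
  fail(5) 'a': from fail(0)=0 chase 'a': 0 ⇒ 0;  out=∅∪out(0)=∅
  fail(2) 'ca': from fail(1)=0 chase 'a': 0 ⇒ 5;  out={1}∪out(5)={1}
  fail(6) 'aa': from fail(5)=0 chase 'a': 0 ⇒ 5;  out=∅∪out(5)=∅
  fail(3) 'caa': from fail(2)=5 chase 'a': 5 ⇒ 6;  out=∅∪out(6)=∅
  fail(7) 'aac': from fail(6)=5 chase 'c': 5→0 ⇒ 1;  out={3}∪out(1)={2,3}
  fail(4) 'caac': from fail(3)=6 chase 'c': 6 ⇒ 7;  out={0}∪out(7)={0,2,3}

Scan:
[0] read 'a'  n0⇒n5
[1] read 'a'  n5⇒n6
[2] read 'c'  n6⇒n7  emit P2@[2:2],P3@[0:2]
[3] read 'a'  n7⇒n2 (fail-walked)  emit P1@[2:3]
[4] read 'c'  n2⇒n1 (fail-walked)  emit P2@[4:4]
[5] read 'c'  n1⇒n1 (fail-walked)  emit P2@[5:5]
[6] read 'a'  n1⇒n2  emit P1@[5:6]
[7] read 'a'  n2⇒n3
[8] read 'a'  n3⇒n6 (fail-walked)
[9] read 'a'  n6⇒n6 (fail-walked)
[10] read 'c'  n6⇒n7  emit P2@[10:10],P3@[8:10]
[11] read 'c'  n7⇒n1 (fail-walked)  emit P2@[11:11]
[12] read 'c'  n1⇒n1 (fail-walked)  emit P2@[12:12]
[13] read 'a'  n1⇒n2  emit P1@[12:13]
[14] read 'a'  n2⇒n3
[15] read 'c'  n3⇒n4  emit P0@[12:15],P2@[15:15],P3@[13:15]
[16] read 'b'  n4⇒n0 (fail-walked)
[17] read 'a'  n0⇒n5
[18] read 'b'  n5⇒n0 (fail-walked)
[19] read 'a'  n0⇒n5
[20] read 'a'  n5⇒n6
[21] read 'c'  n6⇒n7  emit P2@[21:21],P3@[19:21]
[22] read 'c'  n7⇒n1 (fail-walked)  emit P2@[22:22]
[23] read 'a'  n1⇒n2  emit P1@[22:23]
[24] read 'a'  n2⇒n3
[25] read 'c'  n3⇒n4  emit P0@[22:25],P2@[25:25],P3@[23:25]
[26] read 'c'  n4⇒n1 (fail-walked)  emit P2@[26:26]
[27] read 'c'  n1⇒n1 (fail-walked)  emit P2@[27:27]
[28] read 'a'  n1⇒n2  emit P1@[27:28]
[29] read 'a'  n2⇒n3
[30] read 'c'  n3⇒n4  emit P0@[27:30],P2@[30:30],P3@[28:30]
[31] read 'c'  n4⇒n1 (fail-walked)  emit P2@[31:31]
[32] read 'a'  n1⇒n2  emit P1@[31:32]
[33] read 'c'  n2⇒n1 (fail-walked)  emit P2@[33:33]
[34] read 'a'  n1⇒n2  emit P1@[33:34]
[35] read 'a'  n2⇒n3
[36] read 'c'  n3⇒n4  emit P0@[33:36],P2@[36:36],P3@[34:36]

Matches: [[2,2],[2,3],[3,1],[4,2],[5,2],[6,1],[10,2],[10,3],[11,2],[12,2],[13,1],[15,0],[15,2],[15,3],[21,2],[21,3],[22,2],[23,1],[25,0],[25,2],[25,3],[26,2],[27,2],[28,1],[30,0],[30,2],[30,3],[31,2],[32,1],[33,2],[34,1],[36,0],[36,2],[36,3]]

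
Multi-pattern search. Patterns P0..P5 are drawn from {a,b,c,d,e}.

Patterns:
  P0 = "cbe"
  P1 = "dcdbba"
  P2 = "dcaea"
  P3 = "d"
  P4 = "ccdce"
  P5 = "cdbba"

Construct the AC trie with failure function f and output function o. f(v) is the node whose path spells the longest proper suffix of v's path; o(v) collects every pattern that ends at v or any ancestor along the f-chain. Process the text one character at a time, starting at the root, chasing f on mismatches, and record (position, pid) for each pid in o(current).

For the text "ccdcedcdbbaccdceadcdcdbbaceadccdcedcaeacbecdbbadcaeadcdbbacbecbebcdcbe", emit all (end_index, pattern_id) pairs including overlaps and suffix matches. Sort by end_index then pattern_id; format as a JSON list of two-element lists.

Build automaton:
Trie (insert patterns):
  n0 'ε': c→1 d→4
  n1 'c': b→2 c→13 d→17
  n2 'cb': e→3
  n3 'cbe': ·  ←P0
  n4 'd': c→5  ←P3
  n5 'dc': a→10 d→6
  n6 'dcd': b→7
  n7 'dcdb': b→8
  n8 'dcdbb': a→9
  n9 'dcdbba': ·  ←P1
  n10 'dca': e→11
  n11 'dcae': a→12
  n12 'dcaea': ·  ←P2
  n13 'cc': d→14
  n14 'ccd': c→15
  n15 'ccdc': e→16
  n16 'ccdce': ·  ←P4
  n17 'cd': b→18
  n18 'cdb': b→19
  n19 'cdbb': a→20
  n20 'cdbba': ·  ←P5

BFS fail/out derivation:
  fail(1) 'c': from fail(0)=0 chase 'c': 0 ⇒ 0;  out=∅∪out(0)=∅
  fail(4) 'd': from fail(0)=0 chase 'd': 0 ⇒ 0;  out={3}∪out(0)={3}
  fail(2) 'cb': from fail(1)=0 chase 'b': 0 ⇒ 0;  out=∅∪out(0)=∅
  fail(5) 'dc': from fail(4)=0 chase 'c': 0 ⇒ 1;  out=∅∪out(1)=∅
  fail(13) 'cc': from fail(1)=0 chase 'c': 0 ⇒ 1;  out=∅∪out(1)=∅
  fail(17) 'cd': from fail(1)=0 chase 'd': 0 ⇒ 4;  out=∅∪out(4)={3}
  fail(3) 'cbe': from fail(2)=0 chase 'e': 0 ⇒ 0;  out={0}∪out(0)={0}
  fail(6) 'dcd': from fail(5)=1 chase 'd': 1 ⇒ 17;  out=∅∪out(17)={3}
  fail(10) 'dca': from fail(5)=1 chase 'a': 1→0 ⇒ 0;  out=∅∪out(0)=∅
  fail(14) 'ccd': from fail(13)=1 chase 'd': 1 ⇒ 17;  out=∅∪out(17)={3}
  fail(18) 'cdb': from fail(17)=4 chase 'b': 4→0 ⇒ 0;  out=∅∪out(0)=∅
  fail(7) 'dcdb': from fail(6)=17 chase 'b': 17 ⇒ 18;  out=∅∪out(18)=∅
  fail(11) 'dcae': from fail(10)=0 chase 'e': 0 ⇒ 0;  out=∅∪out(0)=∅
  fail(15) 'ccdc': from fail(14)=17 chase 'c': 17→4 ⇒ 5;  out=∅∪out(5)=∅
  fail(19) 'cdbb': from fail(18)=0 chase 'b': 0 ⇒ 0;  out=∅∪out(0)=∅
  fail(8) 'dcdbb': from fail(7)=18 chase 'b': 18 ⇒ 19;  out=∅∪out(19)=∅
  fail(12) 'dcaea': from fail(11)=0 chase 'a': 0 ⇒ 0;  out={2}∪out(0)={2}
  fail(16) 'ccdce': from fail(15)=5 chase 'e': 5→1→0 ⇒ 0;  out={4}∪out(0)={4}
  fail(20) 'cdbba': from fail(19)=0 chase 'a': 0 ⇒ 0;  out={5}∪out(0)={5}
  fail(9) 'dcdbba': from fail(8)=19 chase 'a': 19 ⇒ 20;  out={1}∪out(20)={1,5}

Text stream:
pos 0 'c': at 1
pos 1 'c': at 13
pos 2 'd': at 14  → match P3@[2:2]
pos 3 'c': at 15
pos 4 'e': at 16  → match P4@[0:4]
pos 5 'd': at 4 (via fail)  → match P3@[5:5]
pos 6 'c': at 5
pos 7 'd': at 6  → match P3@[7:7]
pos 8 'b': at 7
pos 9 'b': at 8
pos 10 'a': at 9  → match P1@[5:10],P5@[6:10]
pos 11 'c': at 1 (via fail)
pos 12 'c': at 13
pos 13 'd': at 14  → match P3@[13:13]
pos 14 'c': at 15
pos 15 'e': at 16  → match P4@[11:15]
pos 16 'a': at 0 (via fail)
pos 17 'd': at 4  → match P3@[17:17]
pos 18 'c': at 5
pos 19 'd': at 6  → match P3@[19:19]
pos 20 'c': at 5 (via fail)
pos 21 'd': at 6  → match P3@[21:21]
pos 22 'b': at 7
pos 23 'b': at 8
pos 24 'a': at 9  → match P1@[19:24],P5@[20:24]
pos 25 'c': at 1 (via fail)
pos 26 'e': at 0 (via fail)
pos 27 'a': at 0
pos 28 'd': at 4  → match P3@[28:28]
pos 29 'c': at 5
pos 30 'c': at 13 (via fail)
pos 31 'd': at 14  → match P3@[31:31]
pos 32 'c': at 15
pos 33 'e': at 16  → match P4@[29:33]
pos 34 'd': at 4 (via fail)  → match P3@[34:34]
pos 35 'c': at 5
pos 36 'a': at 10
pos 37 'e': at 11
pos 38 'a': at 12  → match P2@[34:38]
pos 39 'c': at 1 (via fail)
pos 40 'b': at 2
pos 41 'e': at 3  → match P0@[39:41]
pos 42 'c': at 1 (via fail)
pos 43 'd': at 17  → match P3@[43:43]
pos 44 'b': at 18
pos 45 'b': at 19
pos 46 'a': at 20  → match P5@[42:46]
pos 47 'd': at 4 (via fail)  → match P3@[47:47]
pos 48 'c': at 5
pos 49 'a': at 10
pos 50 'e': at 11
pos 51 'a': at 12  → match P2@[47:51]
pos 52 'd': at 4 (via fail)  → match P3@[52:52]
pos 53 'c': at 5
pos 54 'd': at 6  → match P3@[54:54]
pos 55 'b': at 7
pos 56 'b': at 8
pos 57 'a': at 9  → match P1@[52:57],P5@[53:57]
pos 58 'c': at 1 (via fail)
pos 59 'b': at 2
pos 60 'e': at 3  → match P0@[58:60]
pos 61 'c': at 1 (via fail)
pos 62 'b': at 2
pos 63 'e': at 3  → match P0@[61:63]
pos 64 'b': at 0 (via fail)
pos 65 'c': at 1
pos 66 'd': at 17  → match P3@[66:66]
pos 67 'c': at 5 (via fail)
pos 68 'b': at 2 (via fail)
pos 69 'e': at 3  → match P0@[67:69]

Result: [[2,3],[4,4],[5,3],[7,3],[10,1],[10,5],[13,3],[15,4],[17,3],[19,3],[21,3],[24,1],[24,5],[28,3],[31,3],[33,4],[34,3],[38,2],[41,0],[43,3],[46,5],[47,3],[51,2],[52,3],[54,3],[57,1],[57,5],[60,0],[63,0],[66,3],[69,0]]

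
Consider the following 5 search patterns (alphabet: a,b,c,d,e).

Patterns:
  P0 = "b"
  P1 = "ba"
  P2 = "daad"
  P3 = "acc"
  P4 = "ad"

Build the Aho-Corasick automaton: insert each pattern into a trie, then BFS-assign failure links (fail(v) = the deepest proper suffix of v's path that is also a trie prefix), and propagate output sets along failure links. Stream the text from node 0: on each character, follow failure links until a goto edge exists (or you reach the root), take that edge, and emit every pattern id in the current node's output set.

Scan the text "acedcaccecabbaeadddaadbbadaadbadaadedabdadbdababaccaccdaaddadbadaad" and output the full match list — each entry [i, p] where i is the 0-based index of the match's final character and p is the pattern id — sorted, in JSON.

Build:
Trie (insert patterns):
  n0 'ε': a→7 b→1 d→3
  n1 'b': a→2  [P0 ends]
  n2 'ba': ·  [P1 ends]
  n3 'd': a→4
  n4 'da': a→5
  n5 'daa': d→6
  n6 'daad': ·  [P2 ends]
  n7 'a': c→8 d→10
  n8 'ac': c→9
  n9 'acc': ·  [P3 ends]
  n10 'ad': ·  [P4 ends]

Failure links (BFS by depth):
  n1('b'): parent n0 fail=0; on 'b' 0 → fail=0;  out {0}∪∅={0}
  n3('d'): parent n0 fail=0; on 'd' 0 → fail=0;  out ∅∪∅=∅
  n7('a'): parent n0 fail=0; on 'a' 0 → fail=0;  out ∅∪∅=∅
  n2('ba'): parent n1 fail=0; on 'a' 0 → fail=7;  out {1}∪∅={1}
  n4('da'): parent n3 fail=0; on 'a' 0 → fail=7;  out ∅∪∅=∅
  n8('ac'): parent n7 fail=0; on 'c' 0 → fail=0;  out ∅∪∅=∅
  n10('ad'): parent n7 fail=0; on 'd' 0 → fail=3;  out {4}∪∅={4}
  n5('daa'): parent n4 fail=7; on 'a' 7→0 → fail=7;  out ∅∪∅=∅
  n9('acc'): parent n8 fail=0; on 'c' 0 → fail=0;  out {3}∪∅={3}
  n6('daad'): parent n5 fail=7; on 'd' 7 → fail=10;  out {2}∪{4}={2,4}

Scan:
pos 0 'a': at 7
pos 1 'c': at 8
pos 2 'e': at 0 ·f
pos 3 'd': at 3
pos 4 'c': at 0 ·f
pos 5 'a': at 7
pos 6 'c': at 8
pos 7 'c': at 9  emit P3@[5:7]
pos 8 'e': at 0 ·f
pos 9 'c': at 0
pos 10 'a': at 7
pos 11 'b': at 1 ·f  emit P0@[11:11]
pos 12 'b': at 1 ·f  emit P0@[12:12]
pos 13 'a': at 2  emit P1@[12:13]
pos 14 'e': at 0 ·f
pos 15 'a': at 7
pos 16 'd': at 10  emit P4@[15:16]
pos 17 'd': at 3 ·f
pos 18 'd': at 3 ·f
pos 19 'a': at 4
pos 20 'a': at 5
pos 21 'd': at 6  emit P2@[18:21],P4@[20:21]
pos 22 'b': at 1 ·f  emit P0@[22:22]
pos 23 'b': at 1 ·f  emit P0@[23:23]
pos 24 'a': at 2  emit P1@[23:24]
pos 25 'd': at 10 ·f  emit P4@[24:25]
pos 26 'a': at 4 ·f
pos 27 'a': at 5
pos 28 'd': at 6  emit P2@[25:28],P4@[27:28]
pos 29 'b': at 1 ·f  emit P0@[29:29]
pos 30 'a': at 2  emit P1@[29:30]
pos 31 'd': at 10 ·f  emit P4@[30:31]
pos 32 'a': at 4 ·f
pos 33 'a': at 5
pos 34 'd': at 6  emit P2@[31:34],P4@[33:34]
pos 35 'e': at 0 ·f
pos 36 'd': at 3
pos 37 'a': at 4
pos 38 'b': at 1 ·f  emit P0@[38:38]
pos 39 'd': at 3 ·f
pos 40 'a': at 4
pos 41 'd': at 10 ·f  emit P4@[40:41]
pos 42 'b': at 1 ·f  emit P0@[42:42]
pos 43 'd': at 3 ·f
pos 44 'a': at 4
pos 45 'b': at 1 ·f  emit P0@[45:45]
pos 46 'a': at 2  emit P1@[45:46]
pos 47 'b': at 1 ·f  emit P0@[47:47]
pos 48 'a': at 2  emit P1@[47:48]
pos 49 'c': at 8 ·f
pos 50 'c': at 9  emit P3@[48:50]
pos 51 'a': at 7 ·f
pos 52 'c': at 8
pos 53 'c': at 9  emit P3@[51:53]
pos 54 'd': at 3 ·f
pos 55 'a': at 4
pos 56 'a': at 5
pos 57 'd': at 6  emit P2@[54:57],P4@[56:57]
pos 58 'd': at 3 ·f
pos 59 'a': at 4
pos 60 'd': at 10 ·f  emit P4@[59:60]
pos 61 'b': at 1 ·f  emit P0@[61:61]
pos 62 'a': at 2  emit P1@[61:62]
pos 63 'd': at 10 ·f  emit P4@[62:63]
pos 64 'a': at 4 ·f
pos 65 'a': at 5
pos 66 'd': at 6  emit P2@[63:66],P4@[65:66]

Matches: [[7,3],[11,0],[12,0],[13,1],[16,4],[21,2],[21,4],[22,0],[23,0],[24,1],[25,4],[28,2],[28,4],[29,0],[30,1],[31,4],[34,2],[34,4],[38,0],[41,4],[42,0],[45,0],[46,1],[47,0],[48,1],[50,3],[53,3],[57,2],[57,4],[60,4],[61,0],[62,1],[63,4],[66,2],[66,4]]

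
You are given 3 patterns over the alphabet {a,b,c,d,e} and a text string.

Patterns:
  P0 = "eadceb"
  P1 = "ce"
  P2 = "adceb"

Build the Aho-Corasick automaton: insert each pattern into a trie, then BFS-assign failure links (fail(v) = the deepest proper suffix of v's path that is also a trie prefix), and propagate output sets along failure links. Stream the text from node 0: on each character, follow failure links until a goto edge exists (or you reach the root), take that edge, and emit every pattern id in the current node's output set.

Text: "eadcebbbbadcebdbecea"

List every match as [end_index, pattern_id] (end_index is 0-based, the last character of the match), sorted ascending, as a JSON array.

Build automaton:
Trie nodes:
  0='ε' goto a→9 c→7 e→1
  1='e' goto a→2
  2='ea' goto d→3
  3='ead' goto c→4
  4='eadc' goto e→5
  5='eadce' goto b→6
  6='eadceb' goto ·  ←P0
  7='c' goto e→8
  8='ce' goto ·  ←P1
  9='a' goto d→10
  10='ad' goto c→11
  11='adc' goto e→12
  12='adce' goto b→13
  13='adceb' goto ·  ←P2

BFS fail/out derivation:
  fail(1) 'e': from fail(0)=0 chase 'e': 0 ⇒ 0;  out=∅∪out(0)=∅
  fail(7) 'c': from fail(0)=0 chase 'c': 0 ⇒ 0;  out=∅∪out(0)=∅
  fail(9) 'a': from fail(0)=0 chase 'a': 0 ⇒ 0;  out=∅∪out(0)=∅
  fail(2) 'ea': from fail(1)=0 chase 'a': 0 ⇒ 9;  out=∅∪out(9)=∅
  fail(8) 'ce': from fail(7)=0 chase 'e': 0 ⇒ 1;  out={1}∪out(1)={1}
  fail(10) 'ad': from fail(9)=0 chase 'd': 0 ⇒ 0;  out=∅∪out(0)=∅
  fail(3) 'ead': from fail(2)=9 chase 'd': 9 ⇒ 10;  out=∅∪out(10)=∅
  fail(11) 'adc': from fail(10)=0 chase 'c': 0 ⇒ 7;  out=∅∪out(7)=∅
  fail(4) 'eadc': from fail(3)=10 chase 'c': 10 ⇒ 11;  out=∅∪out(11)=∅
  fail(12) 'adce': from fail(11)=7 chase 'e': 7 ⇒ 8;  out=∅∪out(8)={1}
  fail(5) 'eadce': from fail(4)=11 chase 'e': 11 ⇒ 12;  out=∅∪out(12)={1}
  fail(13) 'adceb': from fail(12)=8 chase 'b': 8→1→0 ⇒ 0;  out={2}∪out(0)={2}
  fail(6) 'eadceb': from fail(5)=12 chase 'b': 12 ⇒ 13;  out={0}∪out(13)={0,2}

Scan:
i=0 'e': node 0→1
i=1 'a': node 1→2
i=2 'd': node 2→3
i=3 'c': node 3→4
i=4 'e': node 4→5  → match P1@[3:4]
i=5 'b': node 5→6  → match P0@[0:5],P2@[1:5]
i=6 'b': node 6→0 (via fail)
i=7 'b': node 0→0
i=8 'b': node 0→0
i=9 'a': node 0→9
i=10 'd': node 9→10
i=11 'c': node 10→11
i=12 'e': node 11→12  → match P1@[11:12]
i=13 'b': node 12→13  → match P2@[9:13]
i=14 'd': node 13→0 (via fail)
i=15 'b': node 0→0
i=16 'e': node 0→1
i=17 'c': node 1→7 (via fail)
i=18 'e': node 7→8  → match P1@[17:18]
i=19 'a': node 8→2 (via fail)

All matches (sorted): [[4,1],[5,0],[5,2],[12,1],[13,2],[18,1]]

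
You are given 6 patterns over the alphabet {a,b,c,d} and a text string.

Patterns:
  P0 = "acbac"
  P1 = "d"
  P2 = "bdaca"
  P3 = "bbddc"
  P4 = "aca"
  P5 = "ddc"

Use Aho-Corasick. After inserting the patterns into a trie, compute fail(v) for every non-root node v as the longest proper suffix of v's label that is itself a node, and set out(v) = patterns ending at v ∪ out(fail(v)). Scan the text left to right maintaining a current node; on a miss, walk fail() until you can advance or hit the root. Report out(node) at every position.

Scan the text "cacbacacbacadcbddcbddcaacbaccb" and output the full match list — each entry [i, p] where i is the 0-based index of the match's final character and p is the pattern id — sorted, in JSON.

Build:
Trie nodes:
  0='ε' goto a→1 b→7 d→6
  1='a' goto c→2
  2='ac' goto a→16 b→3
  3='acb' goto a→4
  4='acba' goto c→5
  5='acbac' goto ·  [P0 ends]
  6='d' goto d→17  [P1 ends]
  7='b' goto b→12 d→8
  8='bd' goto a→9
  9='bda' goto c→10
  10='bdac' goto a→11
  11='bdaca' goto ·  [P2 ends]
  12='bb' goto d→13
  13='bbd' goto d→14
  14='bbdd' goto c→15
  15='bbddc' goto ·  [P3 ends]
  16='aca' goto ·  [P4 ends]
  17='dd' goto c→18
  18='ddc' goto ·  [P5 ends]

Failure links (BFS by depth):
  fail(1) 'a': from fail(0)=0 chase 'a': 0 ⇒ 0;  out=∅∪out(0)=∅
  fail(6) 'd': from fail(0)=0 chase 'd': 0 ⇒ 0;  out={1}∪out(0)={1}
  fail(7) 'b': from fail(0)=0 chase 'b': 0 ⇒ 0;  out=∅∪out(0)=∅
  fail(2) 'ac': from fail(1)=0 chase 'c': 0 ⇒ 0;  out=∅∪out(0)=∅
  fail(8) 'bd': from fail(7)=0 chase 'd': 0 ⇒ 6;  out=∅∪out(6)={1}
  fail(12) 'bb': from fail(7)=0 chase 'b': 0 ⇒ 7;  out=∅∪out(7)=∅
  fail(17) 'dd': from fail(6)=0 chase 'd': 0 ⇒ 6;  out=∅∪out(6)={1}
  fail(3) 'acb': from fail(2)=0 chase 'b': 0 ⇒ 7;  out=∅∪out(7)=∅
  fail(9) 'bda': from fail(8)=6 chase 'a': 6→0 ⇒ 1;  out=∅∪out(1)=∅
  fail(13) 'bbd': from fail(12)=7 chase 'd': 7 ⇒ 8;  out=∅∪out(8)={1}
  fail(16) 'aca': from fail(2)=0 chase 'a': 0 ⇒ 1;  out={4}∪out(1)={4}
  fail(18) 'ddc': from fail(17)=6 chase 'c': 6→0 ⇒ 0;  out={5}∪out(0)={5}
  fail(4) 'acba': from fail(3)=7 chase 'a': 7→0 ⇒ 1;  out=∅∪out(1)=∅
  fail(10) 'bdac': from fail(9)=1 chase 'c': 1 ⇒ 2;  out=∅∪out(2)=∅
  fail(14) 'bbdd': from fail(13)=8 chase 'd': 8→6 ⇒ 17;  out=∅∪out(17)={1}
  fail(5) 'acbac': from fail(4)=1 chase 'c': 1 ⇒ 2;  out={0}∪out(2)={0}
  fail(11) 'bdaca': from fail(10)=2 chase 'a': 2 ⇒ 16;  out={2}∪out(16)={2,4}
  fail(15) 'bbddc': from fail(14)=17 chase 'c': 17 ⇒ 18;  out={3}∪out(18)={3,5}

Text stream:
i=0 'c': node 0→0
i=1 'a': node 0→1
i=2 'c': node 1→2
i=3 'b': node 2→3
i=4 'a': node 3→4
i=5 'c': node 4→5  emit P0@[1:5]
i=6 'a': node 5→16 (fail-walked)  emit P4@[4:6]
i=7 'c': node 16→2 (fail-walked)
i=8 'b': node 2→3
i=9 'a': node 3→4
i=10 'c': node 4→5  emit P0@[6:10]
i=11 'a': node 5→16 (fail-walked)  emit P4@[9:11]
i=12 'd': node 16→6 (fail-walked)  emit P1@[12:12]
i=13 'c': node 6→0 (fail-walked)
i=14 'b': node 0→7
i=15 'd': node 7→8  emit P1@[15:15]
i=16 'd': node 8→17 (fail-walked)  emit P1@[16:16]
i=17 'c': node 17→18  emit P5@[15:17]
i=18 'b': node 18→7 (fail-walked)
i=19 'd': node 7→8  emit P1@[19:19]
i=20 'd': node 8→17 (fail-walked)  emit P1@[20:20]
i=21 'c': node 17→18  emit P5@[19:21]
i=22 'a': node 18→1 (fail-walked)
i=23 'a': node 1→1 (fail-walked)
i=24 'c': node 1→2
i=25 'b': node 2→3
i=26 'a': node 3→4
i=27 'c': node 4→5  emit P0@[23:27]
i=28 'c': node 5→0 (fail-walked)
i=29 'b': node 0→7

All matches (sorted): [[5,0],[6,4],[10,0],[11,4],[12,1],[15,1],[16,1],[17,5],[19,1],[20,1],[21,5],[27,0]]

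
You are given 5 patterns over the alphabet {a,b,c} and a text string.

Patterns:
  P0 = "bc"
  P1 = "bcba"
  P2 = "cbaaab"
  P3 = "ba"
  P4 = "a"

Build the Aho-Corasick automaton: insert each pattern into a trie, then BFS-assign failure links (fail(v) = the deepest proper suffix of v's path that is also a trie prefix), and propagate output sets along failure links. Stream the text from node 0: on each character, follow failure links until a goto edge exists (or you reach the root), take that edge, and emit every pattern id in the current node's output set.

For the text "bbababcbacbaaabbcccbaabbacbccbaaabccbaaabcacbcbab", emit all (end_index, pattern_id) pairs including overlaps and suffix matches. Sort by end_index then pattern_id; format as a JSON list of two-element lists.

Build:
Trie (insert patterns):
  0='ε' goto a→12 b→1 c→5
  1='b' goto a→11 c→2
  2='bc' goto b→3  [P0 ends]
  3='bcb' goto a→4
  4='bcba' goto ·  [P1 ends]
  5='c' goto b→6
  6='cb' goto a→7
  7='cba' goto a→8
  8='cbaa' goto a→9
  9='cbaaa' goto b→10
  10='cbaaab' goto ·  [P2 ends]
  11='ba' goto ·  [P3 ends]
  12='a' goto ·  [P4 ends]

Failure links (BFS by depth):
  fail(1) 'b': from fail(0)=0 chase 'b': 0 ⇒ 0;  out=∅∪out(0)=∅
  fail(5) 'c': from fail(0)=0 chase 'c': 0 ⇒ 0;  out=∅∪out(0)=∅
  fail(12) 'a': from fail(0)=0 chase 'a': 0 ⇒ 0;  out={4}∪out(0)={4}
  fail(2) 'bc': from fail(1)=0 chase 'c': 0 ⇒ 5;  out={0}∪out(5)={0}
  fail(6) 'cb': from fail(5)=0 chase 'b': 0 ⇒ 1;  out=∅∪out(1)=∅
  fail(11) 'ba': from fail(1)=0 chase 'a': 0 ⇒ 12;  out={3}∪out(12)={3,4}
  fail(3) 'bcb': from fail(2)=5 chase 'b': 5 ⇒ 6;  out=∅∪out(6)=∅
  fail(7) 'cba': from fail(6)=1 chase 'a': 1 ⇒ 11;  out=∅∪out(11)={3,4}
  fail(4) 'bcba': from fail(3)=6 chase 'a': 6 ⇒ 7;  out={1}∪out(7)={1,3,4}
  fail(8) 'cbaa': from fail(7)=11 chase 'a': 11→12→0 ⇒ 12;  out=∅∪out(12)={4}
  fail(9) 'cbaaa': from fail(8)=12 chase 'a': 12→0 ⇒ 12;  out=∅∪out(12)={4}
  fail(10) 'cbaaab': from fail(9)=12 chase 'b': 12→0 ⇒ 1;  out={2}∪out(1)={2}

Text stream:
i=0 'b': node 0→1
i=1 'b': node 1→1 ·f
i=2 'a': node 1→11  → match P3@[1:2],P4@[2:2]
i=3 'b': node 11→1 ·f
i=4 'a': node 1→11  → match P3@[3:4],P4@[4:4]
i=5 'b': node 11→1 ·f
i=6 'c': node 1→2  → match P0@[5:6]
i=7 'b': node 2→3
i=8 'a': node 3→4  → match P1@[5:8],P3@[7:8],P4@[8:8]
i=9 'c': node 4→5 ·f
i=10 'b': node 5→6
i=11 'a': node 6→7  → match P3@[10:11],P4@[11:11]
i=12 'a': node 7→8  → match P4@[12:12]
i=13 'a': node 8→9  → match P4@[13:13]
i=14 'b': node 9→10  → match P2@[9:14]
i=15 'b': node 10→1 ·f
i=16 'c': node 1→2  → match P0@[15:16]
i=17 'c': node 2→5 ·f
i=18 'c': node 5→5 ·f
i=19 'b': node 5→6
i=20 'a': node 6→7  → match P3@[19:20],P4@[20:20]
i=21 'a': node 7→8  → match P4@[21:21]
i=22 'b': node 8→1 ·f
i=23 'b': node 1→1 ·f
i=24 'a': node 1→11  → match P3@[23:24],P4@[24:24]
i=25 'c': node 11→5 ·f
i=26 'b': node 5→6
i=27 'c': node 6→2 ·f  → match P0@[26:27]
i=28 'c': node 2→5 ·f
i=29 'b': node 5→6
i=30 'a': node 6→7  → match P3@[29:30],P4@[30:30]
i=31 'a': node 7→8  → match P4@[31:31]
i=32 'a': node 8→9  → match P4@[32:32]
i=33 'b': node 9→10  → match P2@[28:33]
i=34 'c': node 10→2 ·f  → match P0@[33:34]
i=35 'c': node 2→5 ·f
i=36 'b': node 5→6
i=37 'a': node 6→7  → match P3@[36:37],P4@[37:37]
i=38 'a': node 7→8  → match P4@[38:38]
i=39 'a': node 8→9  → match P4@[39:39]
i=40 'b': node 9→10  → match P2@[35:40]
i=41 'c': node 10→2 ·f  → match P0@[40:41]
i=42 'a': node 2→12 ·f  → match P4@[42:42]
i=43 'c': node 12→5 ·f
i=44 'b': node 5→6
i=45 'c': node 6→2 ·f  → match P0@[44:45]
i=46 'b': node 2→3
i=47 'a': node 3→4  → match P1@[44:47],P3@[46:47],P4@[47:47]
i=48 'b': node 4→1 ·f

All matches (sorted): [[2,3],[2,4],[4,3],[4,4],[6,0],[8,1],[8,3],[8,4],[11,3],[11,4],[12,4],[13,4],[14,2],[16,0],[20,3],[20,4],[21,4],[24,3],[24,4],[27,0],[30,3],[30,4],[31,4],[32,4],[33,2],[34,0],[37,3],[37,4],[38,4],[39,4],[40,2],[41,0],[42,4],[45,0],[47,1],[47,3],[47,4]]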